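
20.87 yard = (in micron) 1.908e+07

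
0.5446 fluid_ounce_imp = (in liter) 0.01547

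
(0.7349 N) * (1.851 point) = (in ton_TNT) 1.147e-13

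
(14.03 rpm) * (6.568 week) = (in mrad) 5.836e+09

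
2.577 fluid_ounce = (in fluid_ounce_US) 2.577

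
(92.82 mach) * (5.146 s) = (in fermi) 1.626e+20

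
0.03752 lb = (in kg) 0.01702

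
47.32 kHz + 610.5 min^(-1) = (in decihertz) 4.733e+05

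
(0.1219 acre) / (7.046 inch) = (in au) 1.843e-08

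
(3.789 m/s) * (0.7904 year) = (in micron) 9.444e+13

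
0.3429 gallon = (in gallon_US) 0.3429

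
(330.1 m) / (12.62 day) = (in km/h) 0.00109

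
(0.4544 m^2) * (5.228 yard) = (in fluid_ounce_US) 7.345e+04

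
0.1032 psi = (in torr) 5.337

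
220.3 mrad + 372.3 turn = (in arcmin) 8.042e+06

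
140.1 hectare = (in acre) 346.2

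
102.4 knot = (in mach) 0.1547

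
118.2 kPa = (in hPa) 1182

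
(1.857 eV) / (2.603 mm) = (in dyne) 1.143e-11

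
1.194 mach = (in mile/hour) 909.4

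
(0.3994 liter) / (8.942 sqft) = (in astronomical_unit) 3.214e-15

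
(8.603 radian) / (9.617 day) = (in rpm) 9.887e-05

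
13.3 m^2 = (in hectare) 0.00133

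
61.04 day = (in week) 8.72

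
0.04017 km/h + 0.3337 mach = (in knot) 220.9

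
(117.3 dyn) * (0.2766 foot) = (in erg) 988.9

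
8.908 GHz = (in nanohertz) 8.908e+18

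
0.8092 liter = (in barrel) 0.00509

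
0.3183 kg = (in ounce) 11.23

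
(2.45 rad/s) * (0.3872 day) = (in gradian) 5.218e+06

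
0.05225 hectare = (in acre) 0.1291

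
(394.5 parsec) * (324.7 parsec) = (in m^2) 1.22e+38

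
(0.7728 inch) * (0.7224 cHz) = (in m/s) 0.0001418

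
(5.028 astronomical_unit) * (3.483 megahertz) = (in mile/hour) 5.86e+18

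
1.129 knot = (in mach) 0.001706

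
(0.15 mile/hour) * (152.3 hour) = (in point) 1.042e+08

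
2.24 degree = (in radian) 0.0391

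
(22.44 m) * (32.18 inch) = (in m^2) 18.34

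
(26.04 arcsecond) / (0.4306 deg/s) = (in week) 2.777e-08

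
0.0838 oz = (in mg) 2376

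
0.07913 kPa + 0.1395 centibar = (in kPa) 0.2186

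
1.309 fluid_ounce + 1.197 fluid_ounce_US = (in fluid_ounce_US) 2.506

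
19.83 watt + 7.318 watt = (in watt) 27.15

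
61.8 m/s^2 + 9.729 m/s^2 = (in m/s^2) 71.53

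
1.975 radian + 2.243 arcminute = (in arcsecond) 4.075e+05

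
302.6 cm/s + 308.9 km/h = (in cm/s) 8883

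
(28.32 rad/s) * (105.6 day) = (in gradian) 1.645e+10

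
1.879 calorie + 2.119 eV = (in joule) 7.862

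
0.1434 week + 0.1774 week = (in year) 0.006152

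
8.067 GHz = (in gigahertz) 8.067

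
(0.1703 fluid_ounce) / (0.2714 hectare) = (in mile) 1.153e-12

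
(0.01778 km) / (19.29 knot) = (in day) 2.074e-05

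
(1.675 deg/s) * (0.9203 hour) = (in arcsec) 1.998e+07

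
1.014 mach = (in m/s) 345.3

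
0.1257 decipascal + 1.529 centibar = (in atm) 0.01509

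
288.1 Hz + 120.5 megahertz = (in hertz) 1.205e+08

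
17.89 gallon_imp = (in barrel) 0.5115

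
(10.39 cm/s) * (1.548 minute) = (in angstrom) 9.65e+10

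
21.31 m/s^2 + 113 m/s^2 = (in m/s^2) 134.3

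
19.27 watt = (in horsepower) 0.02584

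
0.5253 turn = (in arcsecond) 6.808e+05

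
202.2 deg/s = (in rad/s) 3.529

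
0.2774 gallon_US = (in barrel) 0.006605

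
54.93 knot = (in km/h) 101.7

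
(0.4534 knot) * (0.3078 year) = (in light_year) 2.393e-10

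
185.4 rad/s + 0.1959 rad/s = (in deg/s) 1.063e+04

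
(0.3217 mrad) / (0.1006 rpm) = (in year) 9.683e-10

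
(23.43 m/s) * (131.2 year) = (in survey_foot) 3.181e+11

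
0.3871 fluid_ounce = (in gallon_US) 0.003024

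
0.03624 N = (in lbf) 0.008147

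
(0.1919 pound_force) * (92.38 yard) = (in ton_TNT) 1.723e-08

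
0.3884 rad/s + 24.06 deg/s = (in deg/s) 46.31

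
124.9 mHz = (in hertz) 0.1249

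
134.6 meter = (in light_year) 1.423e-14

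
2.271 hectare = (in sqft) 2.444e+05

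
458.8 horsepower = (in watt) 3.421e+05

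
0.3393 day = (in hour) 8.143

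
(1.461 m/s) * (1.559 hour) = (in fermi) 8.2e+18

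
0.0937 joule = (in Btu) 8.881e-05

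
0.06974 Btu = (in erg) 7.358e+08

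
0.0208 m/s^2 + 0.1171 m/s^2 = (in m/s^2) 0.1379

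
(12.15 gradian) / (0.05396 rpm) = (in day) 0.0003909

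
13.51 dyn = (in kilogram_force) 1.378e-05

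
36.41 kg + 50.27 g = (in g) 3.646e+04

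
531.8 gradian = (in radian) 8.353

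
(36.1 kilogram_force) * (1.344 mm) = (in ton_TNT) 1.137e-10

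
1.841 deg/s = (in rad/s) 0.03213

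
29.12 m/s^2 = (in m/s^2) 29.12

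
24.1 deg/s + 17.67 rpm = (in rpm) 21.69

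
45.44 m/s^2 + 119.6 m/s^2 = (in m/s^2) 165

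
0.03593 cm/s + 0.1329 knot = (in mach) 0.0002018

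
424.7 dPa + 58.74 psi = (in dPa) 4.05e+06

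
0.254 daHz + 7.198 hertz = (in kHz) 0.009738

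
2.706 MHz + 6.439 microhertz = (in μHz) 2.706e+12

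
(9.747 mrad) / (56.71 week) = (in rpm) 2.714e-09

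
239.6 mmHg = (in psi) 4.633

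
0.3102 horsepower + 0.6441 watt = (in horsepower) 0.3111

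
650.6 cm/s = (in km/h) 23.42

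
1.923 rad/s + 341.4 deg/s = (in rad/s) 7.882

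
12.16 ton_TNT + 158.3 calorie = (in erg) 5.088e+17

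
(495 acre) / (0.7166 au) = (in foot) 6.131e-05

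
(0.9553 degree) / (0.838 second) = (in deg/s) 1.14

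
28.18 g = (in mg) 2.818e+04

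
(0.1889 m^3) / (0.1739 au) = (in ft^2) 7.816e-11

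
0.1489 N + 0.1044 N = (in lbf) 0.05694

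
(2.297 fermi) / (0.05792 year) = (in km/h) 4.527e-21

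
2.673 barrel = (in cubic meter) 0.425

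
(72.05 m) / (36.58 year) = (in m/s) 6.246e-08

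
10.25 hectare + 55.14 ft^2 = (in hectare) 10.25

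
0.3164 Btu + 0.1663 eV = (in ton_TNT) 7.978e-08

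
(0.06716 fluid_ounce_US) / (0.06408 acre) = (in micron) 0.007659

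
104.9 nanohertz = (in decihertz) 1.049e-06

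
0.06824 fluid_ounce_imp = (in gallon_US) 0.0005122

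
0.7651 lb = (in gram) 347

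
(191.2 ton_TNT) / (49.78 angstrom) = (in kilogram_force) 1.639e+19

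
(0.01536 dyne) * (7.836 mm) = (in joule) 1.204e-09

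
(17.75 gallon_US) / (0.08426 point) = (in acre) 0.5586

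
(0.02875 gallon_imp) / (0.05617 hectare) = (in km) 2.327e-10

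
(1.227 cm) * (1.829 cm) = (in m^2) 0.0002244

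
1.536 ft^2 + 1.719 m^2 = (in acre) 0.00046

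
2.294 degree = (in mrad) 40.04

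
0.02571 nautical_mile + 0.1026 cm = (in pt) 1.35e+05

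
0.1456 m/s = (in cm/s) 14.56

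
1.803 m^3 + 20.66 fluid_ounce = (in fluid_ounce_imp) 6.348e+04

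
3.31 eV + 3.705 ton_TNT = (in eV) 9.675e+28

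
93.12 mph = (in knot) 80.92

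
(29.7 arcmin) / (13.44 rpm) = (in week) 1.015e-08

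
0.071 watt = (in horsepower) 9.521e-05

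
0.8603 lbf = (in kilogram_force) 0.3902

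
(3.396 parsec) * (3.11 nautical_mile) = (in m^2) 6.036e+20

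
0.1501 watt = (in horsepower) 0.0002013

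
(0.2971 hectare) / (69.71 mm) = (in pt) 1.208e+08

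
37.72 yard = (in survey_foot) 113.2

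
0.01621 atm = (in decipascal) 1.642e+04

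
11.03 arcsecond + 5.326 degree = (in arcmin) 319.7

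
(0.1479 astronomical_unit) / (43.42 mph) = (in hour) 3.166e+05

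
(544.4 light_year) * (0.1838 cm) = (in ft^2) 1.019e+17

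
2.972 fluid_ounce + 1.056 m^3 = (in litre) 1056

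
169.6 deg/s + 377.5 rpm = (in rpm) 405.8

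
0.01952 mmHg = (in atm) 2.568e-05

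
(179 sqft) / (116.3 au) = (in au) 6.389e-24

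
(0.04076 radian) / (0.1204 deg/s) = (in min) 0.3233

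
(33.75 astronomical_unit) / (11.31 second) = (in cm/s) 4.464e+13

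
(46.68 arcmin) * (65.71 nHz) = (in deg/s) 5.112e-08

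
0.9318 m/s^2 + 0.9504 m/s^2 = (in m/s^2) 1.882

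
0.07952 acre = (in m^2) 321.8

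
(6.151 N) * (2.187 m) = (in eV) 8.396e+19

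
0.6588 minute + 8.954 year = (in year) 8.954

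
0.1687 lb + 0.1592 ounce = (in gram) 81.03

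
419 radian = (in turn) 66.69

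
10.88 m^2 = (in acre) 0.002689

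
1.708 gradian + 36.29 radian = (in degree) 2081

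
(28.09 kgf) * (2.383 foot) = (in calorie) 47.82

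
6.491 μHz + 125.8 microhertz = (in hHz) 1.323e-06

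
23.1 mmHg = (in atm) 0.03039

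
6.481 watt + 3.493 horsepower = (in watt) 2611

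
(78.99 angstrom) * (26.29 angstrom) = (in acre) 5.132e-21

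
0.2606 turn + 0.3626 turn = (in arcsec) 8.077e+05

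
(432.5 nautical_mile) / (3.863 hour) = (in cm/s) 5760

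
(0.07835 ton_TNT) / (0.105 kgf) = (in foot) 1.044e+09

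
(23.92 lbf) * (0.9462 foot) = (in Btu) 0.02909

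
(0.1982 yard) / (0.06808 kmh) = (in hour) 0.002662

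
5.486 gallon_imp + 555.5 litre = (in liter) 580.4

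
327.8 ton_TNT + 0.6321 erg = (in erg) 1.372e+19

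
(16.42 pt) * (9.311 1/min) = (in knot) 0.001747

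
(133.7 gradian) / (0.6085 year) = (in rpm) 1.045e-06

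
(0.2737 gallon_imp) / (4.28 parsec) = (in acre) 2.328e-24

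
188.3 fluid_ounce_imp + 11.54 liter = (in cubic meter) 0.01689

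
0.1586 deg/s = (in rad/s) 0.002768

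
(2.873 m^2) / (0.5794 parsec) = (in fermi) 0.1607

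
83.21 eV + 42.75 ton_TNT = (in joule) 1.789e+11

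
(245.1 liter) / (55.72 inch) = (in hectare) 1.732e-05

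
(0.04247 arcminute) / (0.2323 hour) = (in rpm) 1.411e-07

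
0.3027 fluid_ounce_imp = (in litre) 0.008601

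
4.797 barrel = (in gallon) 201.5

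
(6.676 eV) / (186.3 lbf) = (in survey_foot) 4.235e-21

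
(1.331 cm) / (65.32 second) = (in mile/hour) 0.0004558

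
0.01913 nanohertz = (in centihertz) 1.913e-09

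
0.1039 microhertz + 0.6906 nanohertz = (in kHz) 1.046e-10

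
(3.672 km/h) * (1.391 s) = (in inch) 55.86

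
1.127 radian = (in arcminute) 3874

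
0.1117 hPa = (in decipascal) 111.7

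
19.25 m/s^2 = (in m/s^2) 19.25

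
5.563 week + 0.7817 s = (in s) 3.365e+06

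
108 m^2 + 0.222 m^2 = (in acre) 0.02674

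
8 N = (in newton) 8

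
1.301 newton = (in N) 1.301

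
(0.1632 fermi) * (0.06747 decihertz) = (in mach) 3.234e-21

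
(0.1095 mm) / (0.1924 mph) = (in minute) 2.122e-05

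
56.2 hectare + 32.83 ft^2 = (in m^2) 5.62e+05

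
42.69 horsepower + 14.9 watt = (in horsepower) 42.71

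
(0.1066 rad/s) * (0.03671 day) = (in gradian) 2.152e+04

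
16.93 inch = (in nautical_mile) 0.0002322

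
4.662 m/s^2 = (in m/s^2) 4.662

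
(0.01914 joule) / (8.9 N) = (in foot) 0.007056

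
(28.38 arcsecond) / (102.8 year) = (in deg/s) 2.432e-12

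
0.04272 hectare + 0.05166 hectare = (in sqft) 1.016e+04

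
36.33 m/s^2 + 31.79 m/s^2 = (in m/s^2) 68.12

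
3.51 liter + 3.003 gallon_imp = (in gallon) 4.534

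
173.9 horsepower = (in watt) 1.297e+05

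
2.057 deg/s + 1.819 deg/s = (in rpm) 0.646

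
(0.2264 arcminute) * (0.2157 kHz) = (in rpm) 0.1357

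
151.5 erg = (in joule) 1.515e-05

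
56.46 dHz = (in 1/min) 338.8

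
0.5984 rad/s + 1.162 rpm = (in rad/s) 0.7201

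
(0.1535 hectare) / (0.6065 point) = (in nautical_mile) 3874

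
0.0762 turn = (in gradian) 30.48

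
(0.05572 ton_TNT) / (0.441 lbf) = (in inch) 4.679e+09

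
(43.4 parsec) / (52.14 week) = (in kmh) 1.529e+11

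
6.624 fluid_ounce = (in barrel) 0.001232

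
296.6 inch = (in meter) 7.534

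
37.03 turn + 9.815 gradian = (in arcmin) 8.004e+05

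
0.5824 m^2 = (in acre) 0.0001439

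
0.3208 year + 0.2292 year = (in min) 2.891e+05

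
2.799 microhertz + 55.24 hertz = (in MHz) 5.524e-05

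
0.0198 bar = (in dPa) 1.98e+04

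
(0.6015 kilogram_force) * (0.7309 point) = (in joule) 0.001521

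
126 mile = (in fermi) 2.028e+20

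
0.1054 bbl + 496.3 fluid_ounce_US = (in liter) 31.43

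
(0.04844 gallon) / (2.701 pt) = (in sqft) 2.071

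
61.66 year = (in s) 1.945e+09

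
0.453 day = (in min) 652.3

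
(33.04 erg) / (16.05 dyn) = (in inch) 0.8105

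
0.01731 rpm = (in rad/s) 0.001813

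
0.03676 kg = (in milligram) 3.676e+04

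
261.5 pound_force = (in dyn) 1.163e+08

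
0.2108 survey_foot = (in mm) 64.25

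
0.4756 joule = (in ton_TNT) 1.137e-10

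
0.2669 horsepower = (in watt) 199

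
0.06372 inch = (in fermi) 1.618e+12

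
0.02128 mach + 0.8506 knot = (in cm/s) 768.3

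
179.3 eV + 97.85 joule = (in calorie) 23.39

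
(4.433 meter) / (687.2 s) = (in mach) 1.895e-05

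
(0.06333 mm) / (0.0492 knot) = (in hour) 6.95e-07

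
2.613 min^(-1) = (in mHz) 43.55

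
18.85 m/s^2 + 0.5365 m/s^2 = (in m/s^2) 19.39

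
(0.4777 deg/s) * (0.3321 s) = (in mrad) 2.769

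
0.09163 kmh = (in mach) 7.475e-05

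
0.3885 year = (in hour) 3403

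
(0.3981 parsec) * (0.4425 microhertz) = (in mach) 1.596e+07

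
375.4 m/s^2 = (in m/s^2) 375.4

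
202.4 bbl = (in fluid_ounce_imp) 1.133e+06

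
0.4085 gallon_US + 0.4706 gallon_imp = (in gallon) 0.9737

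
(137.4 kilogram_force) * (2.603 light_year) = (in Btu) 3.145e+16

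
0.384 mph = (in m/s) 0.1717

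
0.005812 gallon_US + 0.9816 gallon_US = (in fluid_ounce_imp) 131.6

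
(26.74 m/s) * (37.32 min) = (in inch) 2.357e+06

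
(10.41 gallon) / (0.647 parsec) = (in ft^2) 2.125e-17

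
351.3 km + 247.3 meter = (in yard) 3.845e+05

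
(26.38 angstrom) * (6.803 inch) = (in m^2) 4.558e-10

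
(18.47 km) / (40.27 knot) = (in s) 891.6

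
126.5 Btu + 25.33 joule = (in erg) 1.335e+12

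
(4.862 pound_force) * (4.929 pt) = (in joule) 0.03761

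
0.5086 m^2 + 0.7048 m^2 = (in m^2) 1.213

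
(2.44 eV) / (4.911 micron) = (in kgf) 8.117e-15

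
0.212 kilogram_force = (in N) 2.079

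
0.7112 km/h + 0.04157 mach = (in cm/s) 1435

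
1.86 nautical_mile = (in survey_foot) 1.13e+04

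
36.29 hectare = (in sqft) 3.906e+06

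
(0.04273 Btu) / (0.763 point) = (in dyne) 1.675e+10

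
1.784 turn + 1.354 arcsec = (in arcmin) 3.853e+04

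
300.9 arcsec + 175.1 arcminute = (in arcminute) 180.1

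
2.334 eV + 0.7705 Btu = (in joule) 812.9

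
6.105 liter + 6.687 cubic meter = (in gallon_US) 1768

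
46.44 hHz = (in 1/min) 2.786e+05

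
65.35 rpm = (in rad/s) 6.843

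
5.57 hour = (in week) 0.03315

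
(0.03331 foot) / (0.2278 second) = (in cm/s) 4.457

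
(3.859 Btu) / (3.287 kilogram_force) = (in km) 0.1263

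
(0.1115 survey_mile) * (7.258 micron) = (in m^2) 0.001302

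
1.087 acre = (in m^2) 4399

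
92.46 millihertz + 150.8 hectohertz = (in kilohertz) 15.08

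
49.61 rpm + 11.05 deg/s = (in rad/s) 5.388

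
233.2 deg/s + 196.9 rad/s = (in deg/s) 1.151e+04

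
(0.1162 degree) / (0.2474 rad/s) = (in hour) 2.277e-06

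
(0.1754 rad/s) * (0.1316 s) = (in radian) 0.02308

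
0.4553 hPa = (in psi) 0.006604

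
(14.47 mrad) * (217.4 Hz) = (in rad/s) 3.146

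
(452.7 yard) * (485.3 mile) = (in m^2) 3.233e+08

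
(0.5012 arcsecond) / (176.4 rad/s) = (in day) 1.594e-13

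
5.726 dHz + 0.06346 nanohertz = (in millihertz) 572.6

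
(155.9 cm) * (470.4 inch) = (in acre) 0.004603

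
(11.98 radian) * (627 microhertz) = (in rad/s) 0.007511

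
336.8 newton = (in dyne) 3.368e+07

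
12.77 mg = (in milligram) 12.77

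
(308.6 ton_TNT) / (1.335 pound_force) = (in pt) 6.163e+14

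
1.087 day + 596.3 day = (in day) 597.4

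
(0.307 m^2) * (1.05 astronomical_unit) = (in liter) 4.822e+13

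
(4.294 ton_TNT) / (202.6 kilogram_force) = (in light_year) 9.558e-10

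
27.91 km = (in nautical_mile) 15.07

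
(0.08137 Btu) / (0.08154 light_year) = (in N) 1.113e-13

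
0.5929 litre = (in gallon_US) 0.1566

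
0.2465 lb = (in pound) 0.2465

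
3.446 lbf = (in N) 15.33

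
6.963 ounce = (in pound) 0.4352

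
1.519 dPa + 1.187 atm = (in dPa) 1.203e+06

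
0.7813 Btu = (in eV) 5.145e+21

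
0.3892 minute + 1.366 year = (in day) 498.6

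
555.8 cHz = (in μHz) 5.558e+06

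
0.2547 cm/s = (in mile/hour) 0.005697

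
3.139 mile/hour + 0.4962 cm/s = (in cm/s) 140.8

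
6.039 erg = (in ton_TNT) 1.443e-16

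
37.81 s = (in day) 0.0004376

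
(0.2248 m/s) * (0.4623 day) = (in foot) 2.946e+04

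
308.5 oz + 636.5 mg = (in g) 8746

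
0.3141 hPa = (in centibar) 0.03141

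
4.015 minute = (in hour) 0.06692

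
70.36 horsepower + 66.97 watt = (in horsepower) 70.45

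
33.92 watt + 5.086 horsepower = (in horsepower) 5.131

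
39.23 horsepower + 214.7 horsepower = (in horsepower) 253.9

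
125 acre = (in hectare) 50.59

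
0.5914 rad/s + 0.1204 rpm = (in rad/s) 0.604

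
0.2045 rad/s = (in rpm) 1.953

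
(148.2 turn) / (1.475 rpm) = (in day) 0.06977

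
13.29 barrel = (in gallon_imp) 464.8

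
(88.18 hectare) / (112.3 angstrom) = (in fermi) 7.852e+28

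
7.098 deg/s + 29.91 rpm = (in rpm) 31.09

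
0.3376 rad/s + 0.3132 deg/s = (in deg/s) 19.66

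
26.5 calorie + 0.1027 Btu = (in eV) 1.368e+21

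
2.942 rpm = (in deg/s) 17.65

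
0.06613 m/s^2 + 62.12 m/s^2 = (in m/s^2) 62.19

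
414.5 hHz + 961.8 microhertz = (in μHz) 4.145e+10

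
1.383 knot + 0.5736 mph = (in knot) 1.881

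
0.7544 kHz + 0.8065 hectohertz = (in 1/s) 835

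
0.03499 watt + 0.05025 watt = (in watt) 0.08524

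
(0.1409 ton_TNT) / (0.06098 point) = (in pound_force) 6.161e+12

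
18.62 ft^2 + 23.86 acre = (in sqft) 1.039e+06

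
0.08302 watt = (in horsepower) 0.0001113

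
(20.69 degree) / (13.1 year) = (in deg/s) 5.008e-08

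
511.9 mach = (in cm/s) 1.743e+07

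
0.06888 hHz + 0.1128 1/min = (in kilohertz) 0.00689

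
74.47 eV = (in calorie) 2.852e-18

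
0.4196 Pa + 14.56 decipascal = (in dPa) 18.76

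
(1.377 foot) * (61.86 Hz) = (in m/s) 25.96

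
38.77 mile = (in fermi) 6.239e+19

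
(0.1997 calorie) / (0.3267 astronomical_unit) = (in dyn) 1.71e-06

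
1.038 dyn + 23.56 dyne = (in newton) 0.000246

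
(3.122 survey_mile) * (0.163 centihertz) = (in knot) 15.92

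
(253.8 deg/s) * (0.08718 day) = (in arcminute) 1.147e+08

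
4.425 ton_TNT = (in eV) 1.156e+29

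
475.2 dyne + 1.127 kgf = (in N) 11.06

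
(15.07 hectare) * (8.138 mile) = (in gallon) 5.214e+11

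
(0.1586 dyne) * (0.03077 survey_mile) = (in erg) 785.4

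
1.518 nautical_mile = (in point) 7.969e+06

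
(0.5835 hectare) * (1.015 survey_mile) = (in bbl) 5.995e+07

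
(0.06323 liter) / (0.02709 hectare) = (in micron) 0.2334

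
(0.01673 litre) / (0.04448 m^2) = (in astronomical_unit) 2.514e-15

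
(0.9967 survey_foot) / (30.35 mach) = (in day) 3.402e-10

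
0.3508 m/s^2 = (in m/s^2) 0.3508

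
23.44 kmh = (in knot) 12.66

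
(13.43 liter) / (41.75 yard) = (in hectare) 3.518e-08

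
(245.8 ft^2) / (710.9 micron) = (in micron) 3.212e+10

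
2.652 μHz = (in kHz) 2.652e-09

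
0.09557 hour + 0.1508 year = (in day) 55.05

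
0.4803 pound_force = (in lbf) 0.4803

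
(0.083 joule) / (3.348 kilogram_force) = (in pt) 7.166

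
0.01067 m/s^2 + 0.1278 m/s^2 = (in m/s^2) 0.1385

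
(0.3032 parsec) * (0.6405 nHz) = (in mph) 1.34e+07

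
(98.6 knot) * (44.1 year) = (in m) 7.054e+10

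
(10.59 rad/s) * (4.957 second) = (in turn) 8.355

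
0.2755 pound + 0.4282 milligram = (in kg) 0.125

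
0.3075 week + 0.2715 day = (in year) 0.006641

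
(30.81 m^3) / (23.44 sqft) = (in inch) 557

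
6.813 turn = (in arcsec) 8.83e+06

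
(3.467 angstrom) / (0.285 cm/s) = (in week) 2.011e-13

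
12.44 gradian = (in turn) 0.0311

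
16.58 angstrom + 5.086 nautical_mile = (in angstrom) 9.419e+13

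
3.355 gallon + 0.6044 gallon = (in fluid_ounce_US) 506.8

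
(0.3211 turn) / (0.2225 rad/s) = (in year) 2.875e-07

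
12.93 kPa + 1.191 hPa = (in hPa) 130.5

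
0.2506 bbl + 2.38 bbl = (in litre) 418.2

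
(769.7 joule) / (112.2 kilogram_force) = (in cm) 69.95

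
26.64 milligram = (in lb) 5.873e-05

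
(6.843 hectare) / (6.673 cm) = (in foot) 3.364e+06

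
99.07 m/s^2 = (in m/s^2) 99.07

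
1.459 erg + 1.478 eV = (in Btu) 1.383e-10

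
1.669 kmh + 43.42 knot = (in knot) 44.32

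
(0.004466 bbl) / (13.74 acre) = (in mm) 1.277e-05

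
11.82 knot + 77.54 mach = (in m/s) 2.641e+04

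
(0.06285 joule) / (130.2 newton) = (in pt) 1.368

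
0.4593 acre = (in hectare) 0.1859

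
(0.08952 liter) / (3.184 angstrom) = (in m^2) 2.812e+05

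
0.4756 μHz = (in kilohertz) 4.756e-10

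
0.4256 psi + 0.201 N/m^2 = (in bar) 0.02935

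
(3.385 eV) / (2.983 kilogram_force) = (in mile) 1.152e-23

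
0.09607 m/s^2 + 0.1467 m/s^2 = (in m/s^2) 0.2428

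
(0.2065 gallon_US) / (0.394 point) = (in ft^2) 60.53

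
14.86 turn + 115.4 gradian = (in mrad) 9.518e+04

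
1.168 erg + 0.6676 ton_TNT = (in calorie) 6.676e+08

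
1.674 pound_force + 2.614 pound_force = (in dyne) 1.907e+06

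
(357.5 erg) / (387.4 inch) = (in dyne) 0.3633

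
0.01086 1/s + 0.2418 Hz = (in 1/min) 15.16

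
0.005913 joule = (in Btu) 5.604e-06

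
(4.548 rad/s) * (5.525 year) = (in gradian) 5.045e+10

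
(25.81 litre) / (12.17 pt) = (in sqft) 64.71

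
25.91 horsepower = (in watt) 1.932e+04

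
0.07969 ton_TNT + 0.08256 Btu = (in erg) 3.334e+15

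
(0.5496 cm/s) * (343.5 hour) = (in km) 6.796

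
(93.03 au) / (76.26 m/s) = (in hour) 5.069e+07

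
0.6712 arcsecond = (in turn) 5.179e-07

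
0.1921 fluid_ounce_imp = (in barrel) 3.433e-05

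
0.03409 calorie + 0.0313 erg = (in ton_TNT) 3.409e-11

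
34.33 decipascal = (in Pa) 3.433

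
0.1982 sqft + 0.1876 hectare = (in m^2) 1876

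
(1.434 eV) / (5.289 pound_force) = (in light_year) 1.032e-36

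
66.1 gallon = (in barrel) 1.574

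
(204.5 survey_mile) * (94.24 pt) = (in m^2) 1.094e+04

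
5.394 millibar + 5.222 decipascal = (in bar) 0.005399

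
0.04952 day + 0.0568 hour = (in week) 0.007412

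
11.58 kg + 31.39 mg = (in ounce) 408.5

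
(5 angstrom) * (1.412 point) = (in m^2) 2.491e-13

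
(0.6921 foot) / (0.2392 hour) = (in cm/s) 0.0245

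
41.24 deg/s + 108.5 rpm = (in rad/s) 12.08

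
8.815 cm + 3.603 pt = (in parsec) 2.898e-18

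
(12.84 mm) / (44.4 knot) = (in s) 0.0005621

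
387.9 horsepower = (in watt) 2.893e+05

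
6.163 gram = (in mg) 6163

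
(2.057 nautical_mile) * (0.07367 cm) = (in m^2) 2.807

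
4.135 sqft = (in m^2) 0.3842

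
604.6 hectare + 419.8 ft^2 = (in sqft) 6.508e+07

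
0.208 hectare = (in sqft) 2.239e+04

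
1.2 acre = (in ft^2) 5.227e+04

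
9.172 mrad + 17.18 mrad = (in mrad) 26.35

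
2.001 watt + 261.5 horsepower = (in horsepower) 261.5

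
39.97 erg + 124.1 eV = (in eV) 2.495e+13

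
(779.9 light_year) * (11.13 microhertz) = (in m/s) 8.212e+13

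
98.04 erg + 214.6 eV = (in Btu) 9.292e-09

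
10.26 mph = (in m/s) 4.587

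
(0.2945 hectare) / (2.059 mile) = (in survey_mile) 0.0005522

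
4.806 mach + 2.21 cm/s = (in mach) 4.806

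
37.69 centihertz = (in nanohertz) 3.769e+08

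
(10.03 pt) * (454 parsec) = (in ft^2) 5.336e+17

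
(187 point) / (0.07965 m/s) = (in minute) 0.0138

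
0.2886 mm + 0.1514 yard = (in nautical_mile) 7.491e-05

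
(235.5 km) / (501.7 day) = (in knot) 0.01056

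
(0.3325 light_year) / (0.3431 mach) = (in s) 2.693e+13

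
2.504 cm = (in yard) 0.02738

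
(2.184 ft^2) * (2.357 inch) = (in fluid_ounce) 410.7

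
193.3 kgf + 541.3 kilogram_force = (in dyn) 7.204e+08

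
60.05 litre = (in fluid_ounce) 2031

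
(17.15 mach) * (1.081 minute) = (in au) 2.532e-06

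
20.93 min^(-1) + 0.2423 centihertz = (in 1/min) 21.08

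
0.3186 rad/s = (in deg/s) 18.25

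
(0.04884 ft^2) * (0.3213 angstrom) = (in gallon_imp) 3.207e-11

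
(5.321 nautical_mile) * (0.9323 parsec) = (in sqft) 3.051e+21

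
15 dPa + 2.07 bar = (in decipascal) 2.07e+06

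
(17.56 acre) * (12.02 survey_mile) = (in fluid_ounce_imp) 4.838e+13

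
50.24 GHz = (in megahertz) 5.024e+04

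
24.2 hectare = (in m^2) 2.42e+05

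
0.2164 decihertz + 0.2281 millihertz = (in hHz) 0.0002187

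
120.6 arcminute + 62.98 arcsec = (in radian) 0.03539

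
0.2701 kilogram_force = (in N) 2.649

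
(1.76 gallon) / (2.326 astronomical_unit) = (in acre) 4.731e-18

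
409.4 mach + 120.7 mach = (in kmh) 6.498e+05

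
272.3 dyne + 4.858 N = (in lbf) 1.093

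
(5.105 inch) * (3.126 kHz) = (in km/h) 1459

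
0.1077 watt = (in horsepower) 0.0001444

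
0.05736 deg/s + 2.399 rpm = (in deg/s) 14.45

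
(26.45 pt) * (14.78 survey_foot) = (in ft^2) 0.4525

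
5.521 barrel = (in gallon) 231.9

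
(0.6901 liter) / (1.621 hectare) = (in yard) 4.656e-08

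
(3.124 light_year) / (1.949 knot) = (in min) 4.913e+14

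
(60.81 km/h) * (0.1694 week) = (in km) 1731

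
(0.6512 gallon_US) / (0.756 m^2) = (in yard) 0.003566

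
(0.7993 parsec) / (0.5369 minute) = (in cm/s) 7.656e+16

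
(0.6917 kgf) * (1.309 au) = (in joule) 1.328e+12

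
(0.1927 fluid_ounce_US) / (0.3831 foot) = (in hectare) 4.88e-09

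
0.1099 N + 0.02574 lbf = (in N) 0.2244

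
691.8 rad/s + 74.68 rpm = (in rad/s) 699.6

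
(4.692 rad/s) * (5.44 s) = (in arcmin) 8.775e+04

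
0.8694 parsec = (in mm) 2.683e+19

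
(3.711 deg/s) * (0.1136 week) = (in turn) 708.2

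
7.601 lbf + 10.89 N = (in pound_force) 10.05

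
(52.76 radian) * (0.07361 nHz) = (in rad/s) 3.884e-09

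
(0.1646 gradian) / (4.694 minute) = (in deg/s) 0.000526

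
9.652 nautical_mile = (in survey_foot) 5.865e+04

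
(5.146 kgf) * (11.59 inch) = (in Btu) 0.01408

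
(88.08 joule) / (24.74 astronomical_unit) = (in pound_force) 5.35e-12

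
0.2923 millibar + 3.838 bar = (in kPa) 383.8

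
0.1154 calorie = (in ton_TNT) 1.154e-10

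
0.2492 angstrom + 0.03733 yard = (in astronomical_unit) 2.282e-13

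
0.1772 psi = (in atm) 0.01206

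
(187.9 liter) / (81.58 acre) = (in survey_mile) 3.537e-10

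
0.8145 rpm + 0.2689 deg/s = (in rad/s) 0.08999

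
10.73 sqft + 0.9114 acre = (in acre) 0.9116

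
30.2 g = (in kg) 0.0302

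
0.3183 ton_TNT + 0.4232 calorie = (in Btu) 1.262e+06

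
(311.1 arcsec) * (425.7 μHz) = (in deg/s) 3.679e-05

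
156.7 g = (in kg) 0.1567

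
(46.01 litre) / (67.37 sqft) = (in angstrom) 7.351e+07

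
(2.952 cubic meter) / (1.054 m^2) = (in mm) 2801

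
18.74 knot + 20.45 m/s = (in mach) 0.08837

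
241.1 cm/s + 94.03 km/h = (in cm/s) 2853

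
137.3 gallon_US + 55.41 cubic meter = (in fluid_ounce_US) 1.891e+06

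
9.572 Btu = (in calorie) 2414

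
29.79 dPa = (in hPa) 0.02979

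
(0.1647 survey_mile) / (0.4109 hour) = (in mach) 0.0005262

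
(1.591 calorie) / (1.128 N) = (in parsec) 1.913e-16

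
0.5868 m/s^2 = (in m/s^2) 0.5868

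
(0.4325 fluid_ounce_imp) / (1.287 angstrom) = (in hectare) 9.548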